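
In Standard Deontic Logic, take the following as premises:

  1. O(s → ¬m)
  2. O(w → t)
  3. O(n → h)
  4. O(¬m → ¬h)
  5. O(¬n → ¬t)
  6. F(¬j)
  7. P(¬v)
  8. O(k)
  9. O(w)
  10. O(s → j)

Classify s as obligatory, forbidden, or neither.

Forbidden

Premise 9 states O(w) outright.
Applying K to premise 2 (O(w → t)) and O(w) yields O(t).
Premise 5, O(¬n → ¬t), contraposes to O(t → n); with O(t) we get O(n).
Applying K to premise 3 (O(n → h)) and O(n) yields O(h).
Premise 4, O(¬m → ¬h), contraposes to O(h → m); with O(h) we get O(m).
Premise 1 is O(s → ¬m); contrapositively O(m → ¬s). Since O(m) holds, K gives O(¬s).
Premises 6, 7, 8, 10 do not contribute to this derivation.
Thus O(¬s), which is F(s): s is forbidden.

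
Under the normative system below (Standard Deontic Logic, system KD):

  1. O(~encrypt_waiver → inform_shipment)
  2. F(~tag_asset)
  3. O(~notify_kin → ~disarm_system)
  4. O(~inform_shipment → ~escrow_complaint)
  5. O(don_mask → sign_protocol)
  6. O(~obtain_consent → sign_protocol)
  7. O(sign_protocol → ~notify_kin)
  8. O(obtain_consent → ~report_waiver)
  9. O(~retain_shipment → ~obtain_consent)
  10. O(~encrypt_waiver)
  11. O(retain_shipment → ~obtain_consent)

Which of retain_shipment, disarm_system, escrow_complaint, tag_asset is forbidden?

disarm_system

By case analysis on retain_shipment: premise 11 gives O(retain_shipment → ~obtain_consent) and premise 9 gives O(~retain_shipment → ~obtain_consent), so O(~obtain_consent) either way.
From O(~obtain_consent) and premise 6, O(~obtain_consent → sign_protocol), we obtain O(sign_protocol).
With premise 7, O(sign_protocol → ~notify_kin), the K-axiom yields O(~notify_kin).
Applying K to premise 3 (O(~notify_kin → ~disarm_system)) and O(~notify_kin) yields O(~disarm_system).
So O(~disarm_system) holds, i.e. disarm_system is forbidden. None of the other listed options is forbidden under the premises.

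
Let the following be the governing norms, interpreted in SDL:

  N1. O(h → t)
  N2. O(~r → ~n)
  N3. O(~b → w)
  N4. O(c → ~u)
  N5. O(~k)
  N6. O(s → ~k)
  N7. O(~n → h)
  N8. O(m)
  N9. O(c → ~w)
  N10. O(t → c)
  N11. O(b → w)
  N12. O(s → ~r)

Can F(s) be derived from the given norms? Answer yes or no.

By case analysis on b: premise 11 gives O(b → w) and premise 3 gives O(~b → w), so O(w) either way.
Premise 9, O(c → ~w), contraposes to O(w → ~c); with O(w) we get O(~c).
The contrapositive of premise 10 (O(t → c)) is O(~c → ~t), and O(~c) is already established, so O(~t).
Premise 1, O(h → t), contraposes to O(~t → ~h); with O(~t) we get O(~h).
Premise 7, O(~n → h), contraposes to O(~h → n); with O(~h) we get O(n).
Premise 2 is O(~r → ~n); contrapositively O(n → r). Since O(n) holds, K gives O(r).
Premise 12 is O(s → ~r); contrapositively O(r → ~s). Since O(r) holds, K gives O(~s).
Premises 4, 5, 6, 8 do not contribute to this derivation.
So O(~s) holds, i.e. F(s). The claim follows.

Yes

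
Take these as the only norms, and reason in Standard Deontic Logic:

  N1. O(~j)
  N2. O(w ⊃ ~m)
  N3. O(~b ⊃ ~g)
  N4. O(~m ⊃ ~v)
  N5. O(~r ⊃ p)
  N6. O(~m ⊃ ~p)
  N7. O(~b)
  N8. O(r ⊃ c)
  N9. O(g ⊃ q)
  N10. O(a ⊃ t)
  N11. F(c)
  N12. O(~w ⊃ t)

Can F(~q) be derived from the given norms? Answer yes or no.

No

Premise 9 is O(g ⊃ q), but O(g) is not derivable from the premises, so it does not yield O(q).
No other premise forces O(q). An ideal world satisfying every premise can still have ~q true, so F(~q) is not derivable.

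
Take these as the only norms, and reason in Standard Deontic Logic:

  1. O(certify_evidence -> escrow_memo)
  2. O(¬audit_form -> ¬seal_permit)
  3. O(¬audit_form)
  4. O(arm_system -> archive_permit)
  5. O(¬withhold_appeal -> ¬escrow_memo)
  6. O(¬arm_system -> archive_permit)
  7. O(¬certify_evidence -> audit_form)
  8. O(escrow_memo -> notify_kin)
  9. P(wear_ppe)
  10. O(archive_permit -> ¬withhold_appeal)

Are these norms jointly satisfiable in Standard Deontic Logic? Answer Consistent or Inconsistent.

Inconsistent

Premises 6 and 4 are O(¬arm_system -> archive_permit) and O(arm_system -> archive_permit); every ideal world satisfies ¬arm_system or arm_system, so in either case archive_permit holds — hence O(archive_permit).
From O(archive_permit) and premise 10, O(archive_permit -> ¬withhold_appeal), we obtain O(¬withhold_appeal).
Premise 5 is O(¬withhold_appeal -> ¬escrow_memo); since O(¬withhold_appeal), deontic closure gives O(¬escrow_memo).
Premise 1 is O(certify_evidence -> escrow_memo); contrapositively O(¬escrow_memo -> ¬certify_evidence). Since O(¬escrow_memo) holds, K gives O(¬certify_evidence).
From O(¬certify_evidence) and premise 7, O(¬certify_evidence -> audit_form), we obtain O(audit_form).
Yet premise 3 states O(¬audit_form).
We now have both O(audit_form) and O(¬audit_form) — audit_form is simultaneously obligatory and forbidden, violating the D-axiom.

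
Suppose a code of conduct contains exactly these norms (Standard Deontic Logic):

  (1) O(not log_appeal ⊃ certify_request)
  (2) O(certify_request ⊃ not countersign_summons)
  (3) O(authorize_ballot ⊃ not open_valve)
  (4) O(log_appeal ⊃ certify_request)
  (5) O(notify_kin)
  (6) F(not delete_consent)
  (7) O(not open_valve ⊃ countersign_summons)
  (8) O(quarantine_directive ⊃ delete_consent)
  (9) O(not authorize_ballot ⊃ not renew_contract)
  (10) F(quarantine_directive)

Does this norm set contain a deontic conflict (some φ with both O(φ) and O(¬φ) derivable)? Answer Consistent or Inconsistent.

Consistent

Premise 8 is O(quarantine_directive ⊃ delete_consent); even if O(delete_consent) held, inferring O(quarantine_directive) would be affirming the consequent — invalid.
So O(quarantine_directive) is not derivable, and the apparent clash with O(not quarantine_directive) does not arise.
A world satisfying every obligation exists (e.g. authorize_ballot=false, certify_request=true, countersign_summons=false, delete_consent=true, log_appeal=false, notify_kin=true, open_valve=true, quarantine_directive=false, renew_contract=false); no atom is both obligatory and forbidden, so the set is consistent.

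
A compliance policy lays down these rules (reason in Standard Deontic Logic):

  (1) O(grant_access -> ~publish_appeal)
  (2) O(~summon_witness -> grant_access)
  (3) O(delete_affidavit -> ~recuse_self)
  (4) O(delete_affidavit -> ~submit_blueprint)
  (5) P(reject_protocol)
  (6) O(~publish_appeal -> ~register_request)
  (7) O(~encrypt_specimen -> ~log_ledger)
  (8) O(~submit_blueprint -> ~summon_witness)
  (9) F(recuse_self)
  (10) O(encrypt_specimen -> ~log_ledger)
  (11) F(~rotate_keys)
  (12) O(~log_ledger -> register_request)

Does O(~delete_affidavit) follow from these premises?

Yes

Premises 7 and 10 are O(~encrypt_specimen -> ~log_ledger) and O(encrypt_specimen -> ~log_ledger); every ideal world satisfies ~encrypt_specimen or encrypt_specimen, so in either case ~log_ledger holds — hence O(~log_ledger).
From O(~log_ledger) and premise 12, O(~log_ledger -> register_request), we obtain O(register_request).
The contrapositive of premise 6 (O(~publish_appeal -> ~register_request)) is O(register_request -> publish_appeal), and O(register_request) is already established, so O(publish_appeal).
The contrapositive of premise 1 (O(grant_access -> ~publish_appeal)) is O(publish_appeal -> ~grant_access), and O(publish_appeal) is already established, so O(~grant_access).
The contrapositive of premise 2 (O(~summon_witness -> grant_access)) is O(~grant_access -> summon_witness), and O(~grant_access) is already established, so O(summon_witness).
Premise 8 is O(~submit_blueprint -> ~summon_witness); contrapositively O(summon_witness -> submit_blueprint). Since O(summon_witness) holds, K gives O(submit_blueprint).
Premise 4, O(delete_affidavit -> ~submit_blueprint), contraposes to O(submit_blueprint -> ~delete_affidavit); with O(submit_blueprint) we get O(~delete_affidavit).
Premises 3, 5, 9, 11 do not contribute to this derivation.
So O(~delete_affidavit) follows.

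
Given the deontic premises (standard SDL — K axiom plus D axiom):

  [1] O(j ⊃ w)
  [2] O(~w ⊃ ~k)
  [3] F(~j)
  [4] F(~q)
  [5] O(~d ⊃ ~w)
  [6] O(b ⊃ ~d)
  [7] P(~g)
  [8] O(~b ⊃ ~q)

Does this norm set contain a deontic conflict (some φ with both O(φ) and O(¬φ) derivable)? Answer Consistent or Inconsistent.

F(~j) at premise 3 means O(j).
With premise 1, O(j ⊃ w), the K-axiom yields O(w).
Premise 5 is O(~d ⊃ ~w); contrapositively O(w ⊃ d). Since O(w) holds, K gives O(d).
Premise 6 is O(b ⊃ ~d); contrapositively O(d ⊃ ~b). Since O(d) holds, K gives O(~b).
From O(~b) and premise 8, O(~b ⊃ ~q), we obtain O(~q).
However, F(~q) at premise 4 amounts to O(q).
We now have both O(~q) and O(q) — q is simultaneously obligatory and forbidden, violating the D-axiom.

Inconsistent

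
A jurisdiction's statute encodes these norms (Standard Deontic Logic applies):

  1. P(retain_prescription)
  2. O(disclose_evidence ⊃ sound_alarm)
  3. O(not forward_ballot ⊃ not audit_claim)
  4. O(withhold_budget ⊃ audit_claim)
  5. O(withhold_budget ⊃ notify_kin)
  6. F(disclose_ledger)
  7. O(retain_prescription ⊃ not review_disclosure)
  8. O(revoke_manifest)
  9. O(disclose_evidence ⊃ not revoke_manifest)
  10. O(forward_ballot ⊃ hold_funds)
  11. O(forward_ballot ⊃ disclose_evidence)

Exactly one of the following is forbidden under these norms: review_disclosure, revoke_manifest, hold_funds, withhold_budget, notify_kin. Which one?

withhold_budget

Premise 8 gives O(revoke_manifest).
Premise 9, O(disclose_evidence ⊃ not revoke_manifest), contraposes to O(revoke_manifest ⊃ not disclose_evidence); with O(revoke_manifest) we get O(not disclose_evidence).
Premise 11 is O(forward_ballot ⊃ disclose_evidence); contrapositively O(not disclose_evidence ⊃ not forward_ballot). Since O(not disclose_evidence) holds, K gives O(not forward_ballot).
From O(not forward_ballot) and premise 3, O(not forward_ballot ⊃ not audit_claim), we obtain O(not audit_claim).
Premise 4, O(withhold_budget ⊃ audit_claim), contraposes to O(not audit_claim ⊃ not withhold_budget); with O(not audit_claim) we get O(not withhold_budget).
So O(not withhold_budget) holds, i.e. withhold_budget is forbidden. None of the other listed options is forbidden under the premises.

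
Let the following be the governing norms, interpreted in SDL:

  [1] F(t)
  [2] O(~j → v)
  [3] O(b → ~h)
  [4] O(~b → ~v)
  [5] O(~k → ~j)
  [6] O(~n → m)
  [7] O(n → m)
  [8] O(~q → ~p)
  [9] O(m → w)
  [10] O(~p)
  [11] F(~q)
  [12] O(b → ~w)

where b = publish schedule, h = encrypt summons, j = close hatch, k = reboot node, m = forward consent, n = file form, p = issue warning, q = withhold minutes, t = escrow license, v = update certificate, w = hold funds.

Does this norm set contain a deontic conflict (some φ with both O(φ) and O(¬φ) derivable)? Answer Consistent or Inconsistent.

Premise 8 is O(~q → ~p); even if O(~p) held, inferring O(~q) would be affirming the consequent — invalid.
So O(~q) is not derivable, and the apparent clash with O(q) does not arise.
A world satisfying every obligation exists (e.g. b=false, h=false, j=true, k=true, m=true, n=false, p=false, q=true, t=false, v=false, w=true); no atom is both obligatory and forbidden, so the set is consistent.

Consistent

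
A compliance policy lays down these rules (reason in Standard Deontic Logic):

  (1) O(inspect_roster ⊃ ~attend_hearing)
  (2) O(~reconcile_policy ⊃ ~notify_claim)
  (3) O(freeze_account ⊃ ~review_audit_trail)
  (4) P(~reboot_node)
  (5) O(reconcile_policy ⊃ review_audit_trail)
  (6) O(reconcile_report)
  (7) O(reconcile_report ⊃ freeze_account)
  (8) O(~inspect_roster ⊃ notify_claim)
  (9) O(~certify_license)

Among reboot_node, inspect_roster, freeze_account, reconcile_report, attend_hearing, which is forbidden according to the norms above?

From premise 6 we have O(reconcile_report).
From O(reconcile_report) and premise 7, O(reconcile_report ⊃ freeze_account), we obtain O(freeze_account).
Premise 3 is O(freeze_account ⊃ ~review_audit_trail); since O(freeze_account), deontic closure gives O(~review_audit_trail).
The contrapositive of premise 5 (O(reconcile_policy ⊃ review_audit_trail)) is O(~review_audit_trail ⊃ ~reconcile_policy), and O(~review_audit_trail) is already established, so O(~reconcile_policy).
With premise 2, O(~reconcile_policy ⊃ ~notify_claim), the K-axiom yields O(~notify_claim).
Premise 8 is O(~inspect_roster ⊃ notify_claim); contrapositively O(~notify_claim ⊃ inspect_roster). Since O(~notify_claim) holds, K gives O(inspect_roster).
Applying K to premise 1 (O(inspect_roster ⊃ ~attend_hearing)) and O(inspect_roster) yields O(~attend_hearing).
So O(~attend_hearing) holds, i.e. attend_hearing is forbidden. None of the other listed options is forbidden under the premises.

attend_hearing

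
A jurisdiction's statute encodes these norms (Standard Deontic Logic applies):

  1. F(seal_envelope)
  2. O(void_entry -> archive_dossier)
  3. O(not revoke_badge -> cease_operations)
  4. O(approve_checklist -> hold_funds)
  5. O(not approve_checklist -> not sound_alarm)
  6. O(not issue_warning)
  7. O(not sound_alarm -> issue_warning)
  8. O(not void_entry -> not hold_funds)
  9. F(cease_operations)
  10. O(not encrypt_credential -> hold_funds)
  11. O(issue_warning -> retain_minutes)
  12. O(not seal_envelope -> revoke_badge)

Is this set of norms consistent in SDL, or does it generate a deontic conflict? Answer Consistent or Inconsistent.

Premise 3 is O(not revoke_badge -> cease_operations), but O(not revoke_badge) is not derivable from the premises, so it does not yield O(cease_operations).
So O(cease_operations) is not derivable, and the apparent clash with O(not cease_operations) does not arise.
A world satisfying every obligation exists (e.g. approve_checklist=true, archive_dossier=true, cease_operations=false, encrypt_credential=false, hold_funds=true, issue_warning=false, retain_minutes=false, revoke_badge=true, seal_envelope=false, sound_alarm=true, void_entry=true); no atom is both obligatory and forbidden, so the set is consistent.

Consistent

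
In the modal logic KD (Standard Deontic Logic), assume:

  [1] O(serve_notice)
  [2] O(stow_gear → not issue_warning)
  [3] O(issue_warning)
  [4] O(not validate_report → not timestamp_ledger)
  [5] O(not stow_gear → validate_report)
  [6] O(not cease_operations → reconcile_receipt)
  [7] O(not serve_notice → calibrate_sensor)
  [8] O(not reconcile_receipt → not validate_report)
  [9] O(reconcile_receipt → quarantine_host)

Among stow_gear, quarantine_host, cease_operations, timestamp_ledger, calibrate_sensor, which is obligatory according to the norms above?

Premise 3 gives O(issue_warning).
Premise 2, O(stow_gear → not issue_warning), contraposes to O(issue_warning → not stow_gear); with O(issue_warning) we get O(not stow_gear).
From O(not stow_gear) and premise 5, O(not stow_gear → validate_report), we obtain O(validate_report).
The contrapositive of premise 8 (O(not reconcile_receipt → not validate_report)) is O(validate_report → reconcile_receipt), and O(validate_report) is already established, so O(reconcile_receipt).
Applying K to premise 9 (O(reconcile_receipt → quarantine_host)) and O(reconcile_receipt) yields O(quarantine_host).
So O(quarantine_host) holds — quarantine_host is obligatory. None of the other listed options is made obligatory by any chain of premises.

quarantine_host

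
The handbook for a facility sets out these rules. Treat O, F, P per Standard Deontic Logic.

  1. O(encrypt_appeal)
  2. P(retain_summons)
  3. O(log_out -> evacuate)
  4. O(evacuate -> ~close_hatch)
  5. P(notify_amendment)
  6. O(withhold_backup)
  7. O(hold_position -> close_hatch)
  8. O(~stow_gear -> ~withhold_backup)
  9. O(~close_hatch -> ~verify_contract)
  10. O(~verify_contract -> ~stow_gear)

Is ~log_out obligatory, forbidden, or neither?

Obligatory

Premise 6 states O(withhold_backup) outright.
Premise 8, O(~stow_gear -> ~withhold_backup), contraposes to O(withhold_backup -> stow_gear); with O(withhold_backup) we get O(stow_gear).
The contrapositive of premise 10 (O(~verify_contract -> ~stow_gear)) is O(stow_gear -> verify_contract), and O(stow_gear) is already established, so O(verify_contract).
The contrapositive of premise 9 (O(~close_hatch -> ~verify_contract)) is O(verify_contract -> close_hatch), and O(verify_contract) is already established, so O(close_hatch).
Premise 4, O(evacuate -> ~close_hatch), contraposes to O(close_hatch -> ~evacuate); with O(close_hatch) we get O(~evacuate).
Premise 3 is O(log_out -> evacuate); contrapositively O(~evacuate -> ~log_out). Since O(~evacuate) holds, K gives O(~log_out).
Premises 1, 2, 5, 7 do not contribute to this derivation.
Hence ~log_out is obligatory.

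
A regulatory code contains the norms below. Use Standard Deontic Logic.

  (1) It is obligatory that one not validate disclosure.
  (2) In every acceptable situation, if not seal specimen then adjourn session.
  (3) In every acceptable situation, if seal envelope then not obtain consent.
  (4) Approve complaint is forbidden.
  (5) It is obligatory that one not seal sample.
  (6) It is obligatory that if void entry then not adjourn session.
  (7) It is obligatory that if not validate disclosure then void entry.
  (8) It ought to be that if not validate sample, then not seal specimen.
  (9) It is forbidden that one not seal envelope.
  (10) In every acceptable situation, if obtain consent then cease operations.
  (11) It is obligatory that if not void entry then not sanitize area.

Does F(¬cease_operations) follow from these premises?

Premise 10 is O(obtain_consent → cease_operations), but O(obtain_consent) is not derivable from the premises, so it does not yield O(cease_operations).
No other premise forces O(cease_operations). An ideal world satisfying every premise can still have ¬cease_operations true, so F(¬cease_operations) is not derivable.

No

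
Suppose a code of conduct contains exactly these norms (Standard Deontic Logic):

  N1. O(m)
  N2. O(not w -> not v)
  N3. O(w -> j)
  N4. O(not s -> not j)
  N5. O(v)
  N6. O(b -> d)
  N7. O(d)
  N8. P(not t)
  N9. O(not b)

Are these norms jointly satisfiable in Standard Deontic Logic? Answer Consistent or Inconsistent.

Consistent

Premise 6 is O(b -> d); even if O(d) held, inferring O(b) would be affirming the consequent — invalid.
So O(b) is not derivable, and the apparent clash with O(not b) does not arise.
A world satisfying every obligation exists (e.g. b=false, d=true, j=true, m=true, s=true, t=false, v=true, w=true); no atom is both obligatory and forbidden, so the set is consistent.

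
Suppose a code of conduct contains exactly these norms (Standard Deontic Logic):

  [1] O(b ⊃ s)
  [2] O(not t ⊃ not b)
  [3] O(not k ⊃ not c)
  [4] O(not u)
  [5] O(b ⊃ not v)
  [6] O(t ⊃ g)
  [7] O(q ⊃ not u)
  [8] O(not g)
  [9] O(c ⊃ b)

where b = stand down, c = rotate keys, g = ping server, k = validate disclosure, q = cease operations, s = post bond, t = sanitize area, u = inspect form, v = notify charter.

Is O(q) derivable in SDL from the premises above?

Premise 7 is O(q ⊃ not u); even if O(not u) held, inferring O(q) would be affirming the consequent — invalid.
No other premise forces O(q). An ideal world satisfying every premise can still have q false, so O(q) is not derivable.

No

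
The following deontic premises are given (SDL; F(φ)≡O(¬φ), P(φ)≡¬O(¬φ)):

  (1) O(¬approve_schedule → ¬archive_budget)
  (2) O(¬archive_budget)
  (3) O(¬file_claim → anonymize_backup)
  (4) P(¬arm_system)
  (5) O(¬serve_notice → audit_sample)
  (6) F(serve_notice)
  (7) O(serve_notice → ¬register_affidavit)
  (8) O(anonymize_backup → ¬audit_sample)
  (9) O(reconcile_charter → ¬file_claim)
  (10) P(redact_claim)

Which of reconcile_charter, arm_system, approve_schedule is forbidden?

reconcile_charter

Premise 6, F(serve_notice), is equivalent to O(¬serve_notice).
From O(¬serve_notice) and premise 5, O(¬serve_notice → audit_sample), we obtain O(audit_sample).
Premise 8 is O(anonymize_backup → ¬audit_sample); contrapositively O(audit_sample → ¬anonymize_backup). Since O(audit_sample) holds, K gives O(¬anonymize_backup).
Premise 3, O(¬file_claim → anonymize_backup), contraposes to O(¬anonymize_backup → file_claim); with O(¬anonymize_backup) we get O(file_claim).
The contrapositive of premise 9 (O(reconcile_charter → ¬file_claim)) is O(file_claim → ¬reconcile_charter), and O(file_claim) is already established, so O(¬reconcile_charter).
So O(¬reconcile_charter) holds, i.e. reconcile_charter is forbidden. None of the other listed options is forbidden under the premises.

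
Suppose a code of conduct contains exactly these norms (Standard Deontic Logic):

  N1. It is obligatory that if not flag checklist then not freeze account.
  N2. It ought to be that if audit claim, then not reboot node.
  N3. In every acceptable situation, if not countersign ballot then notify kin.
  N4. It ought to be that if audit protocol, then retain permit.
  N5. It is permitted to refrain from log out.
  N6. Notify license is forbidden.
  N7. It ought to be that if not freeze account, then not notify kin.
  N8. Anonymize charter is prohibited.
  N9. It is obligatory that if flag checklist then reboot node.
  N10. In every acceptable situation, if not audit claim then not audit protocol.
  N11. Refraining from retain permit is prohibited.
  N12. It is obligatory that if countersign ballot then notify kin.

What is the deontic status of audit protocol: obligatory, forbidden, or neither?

Premises 3 and 12 are O(¬countersign_ballot → notify_kin) and O(countersign_ballot → notify_kin); every ideal world satisfies ¬countersign_ballot or countersign_ballot, so in either case notify_kin holds — hence O(notify_kin).
Premise 7 is O(¬freeze_account → ¬notify_kin); contrapositively O(notify_kin → freeze_account). Since O(notify_kin) holds, K gives O(freeze_account).
Premise 1 is O(¬flag_checklist → ¬freeze_account); contrapositively O(freeze_account → flag_checklist). Since O(freeze_account) holds, K gives O(flag_checklist).
Premise 9 is O(flag_checklist → reboot_node); since O(flag_checklist), deontic closure gives O(reboot_node).
The contrapositive of premise 2 (O(audit_claim → ¬reboot_node)) is O(reboot_node → ¬audit_claim), and O(reboot_node) is already established, so O(¬audit_claim).
Premise 10 is O(¬audit_claim → ¬audit_protocol); since O(¬audit_claim), deontic closure gives O(¬audit_protocol).
Premises 4, 5, 6, 8, 11 do not contribute to this derivation.
Thus O(¬audit_protocol), which is F(audit_protocol): audit_protocol is forbidden.

Forbidden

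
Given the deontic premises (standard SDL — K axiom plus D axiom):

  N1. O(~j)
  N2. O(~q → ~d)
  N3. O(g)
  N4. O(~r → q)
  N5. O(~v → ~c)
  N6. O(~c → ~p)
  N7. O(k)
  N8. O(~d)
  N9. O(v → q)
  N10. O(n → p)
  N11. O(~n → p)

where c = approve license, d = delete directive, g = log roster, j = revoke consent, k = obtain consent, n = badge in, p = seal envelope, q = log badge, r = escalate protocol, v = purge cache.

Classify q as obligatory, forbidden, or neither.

Obligatory

Premises 10 and 11 cover both cases: O(n → p) and O(~n → p). Since n ∨ ~n is a tautology, O(p) follows.
The contrapositive of premise 6 (O(~c → ~p)) is O(p → c), and O(p) is already established, so O(c).
Premise 5 is O(~v → ~c); contrapositively O(c → v). Since O(c) holds, K gives O(v).
From O(v) and premise 9, O(v → q), we obtain O(q).
Premises 1, 2, 3, 4, 7, 8 do not contribute to this derivation.
Hence q is obligatory.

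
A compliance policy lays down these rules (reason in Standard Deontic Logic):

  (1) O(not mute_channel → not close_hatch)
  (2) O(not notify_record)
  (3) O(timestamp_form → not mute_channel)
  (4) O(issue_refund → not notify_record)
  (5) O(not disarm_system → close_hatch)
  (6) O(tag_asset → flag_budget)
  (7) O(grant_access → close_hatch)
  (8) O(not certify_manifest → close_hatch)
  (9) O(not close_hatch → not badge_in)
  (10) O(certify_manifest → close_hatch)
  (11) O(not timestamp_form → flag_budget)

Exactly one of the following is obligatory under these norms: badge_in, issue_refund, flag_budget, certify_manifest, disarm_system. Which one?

flag_budget

Premises 8 and 10 are O(not certify_manifest → close_hatch) and O(certify_manifest → close_hatch); every ideal world satisfies not certify_manifest or certify_manifest, so in either case close_hatch holds — hence O(close_hatch).
Premise 1, O(not mute_channel → not close_hatch), contraposes to O(close_hatch → mute_channel); with O(close_hatch) we get O(mute_channel).
Premise 3 is O(timestamp_form → not mute_channel); contrapositively O(mute_channel → not timestamp_form). Since O(mute_channel) holds, K gives O(not timestamp_form).
Premise 11 is O(not timestamp_form → flag_budget); since O(not timestamp_form), deontic closure gives O(flag_budget).
So O(flag_budget) holds — flag_budget is obligatory. None of the other listed options is made obligatory by any chain of premises.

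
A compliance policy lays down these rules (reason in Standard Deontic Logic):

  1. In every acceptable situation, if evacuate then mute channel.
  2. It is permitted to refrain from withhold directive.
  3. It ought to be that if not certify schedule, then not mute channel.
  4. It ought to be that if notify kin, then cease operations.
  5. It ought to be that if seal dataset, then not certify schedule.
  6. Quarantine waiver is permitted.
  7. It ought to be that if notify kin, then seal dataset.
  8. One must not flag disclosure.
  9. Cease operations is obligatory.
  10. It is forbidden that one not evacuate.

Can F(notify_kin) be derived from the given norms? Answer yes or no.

Premise 10, F(¬evacuate), is equivalent to O(evacuate).
With premise 1, O(evacuate → mute_channel), the K-axiom yields O(mute_channel).
The contrapositive of premise 3 (O(¬certify_schedule → ¬mute_channel)) is O(mute_channel → certify_schedule), and O(mute_channel) is already established, so O(certify_schedule).
The contrapositive of premise 5 (O(seal_dataset → ¬certify_schedule)) is O(certify_schedule → ¬seal_dataset), and O(certify_schedule) is already established, so O(¬seal_dataset).
Premise 7, O(notify_kin → seal_dataset), contraposes to O(¬seal_dataset → ¬notify_kin); with O(¬seal_dataset) we get O(¬notify_kin).
Premises 2, 4, 6, 8, 9 do not contribute to this derivation.
So O(¬notify_kin) holds, i.e. F(notify_kin). The claim follows.

Yes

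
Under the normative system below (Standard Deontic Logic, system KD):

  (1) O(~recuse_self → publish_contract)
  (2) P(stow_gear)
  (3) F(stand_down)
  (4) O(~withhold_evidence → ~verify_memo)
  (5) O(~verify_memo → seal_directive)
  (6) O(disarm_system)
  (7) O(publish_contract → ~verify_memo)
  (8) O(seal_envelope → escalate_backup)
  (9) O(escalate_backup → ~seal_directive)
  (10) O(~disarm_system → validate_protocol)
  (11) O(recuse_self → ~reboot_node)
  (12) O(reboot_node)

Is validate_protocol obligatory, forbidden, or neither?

Premise 10 is O(~disarm_system → validate_protocol), but O(~disarm_system) is not derivable from the premises, so it does not yield O(validate_protocol).
No premise or chain of K-axiom applications forces O(validate_protocol), and none forces O(~validate_protocol). So validate_protocol is neither obligatory nor forbidden under these norms.

Neither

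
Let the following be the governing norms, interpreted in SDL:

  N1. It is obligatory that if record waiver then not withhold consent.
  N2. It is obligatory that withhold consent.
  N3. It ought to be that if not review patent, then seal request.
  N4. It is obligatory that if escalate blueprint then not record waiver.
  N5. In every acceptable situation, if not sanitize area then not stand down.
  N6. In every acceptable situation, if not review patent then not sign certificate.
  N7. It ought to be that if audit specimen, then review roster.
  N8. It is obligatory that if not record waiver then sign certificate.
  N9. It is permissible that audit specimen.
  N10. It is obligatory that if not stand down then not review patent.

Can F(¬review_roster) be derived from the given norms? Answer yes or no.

No

Premise 7 is O(audit_specimen → review_roster), but O(audit_specimen) is not derivable from the premises (the permission P(audit_specimen) asserts only ¬O(¬audit_specimen), not O(audit_specimen)), so it does not yield O(review_roster).
No other premise forces O(review_roster). An ideal world satisfying every premise can still have ¬review_roster true, so F(¬review_roster) is not derivable.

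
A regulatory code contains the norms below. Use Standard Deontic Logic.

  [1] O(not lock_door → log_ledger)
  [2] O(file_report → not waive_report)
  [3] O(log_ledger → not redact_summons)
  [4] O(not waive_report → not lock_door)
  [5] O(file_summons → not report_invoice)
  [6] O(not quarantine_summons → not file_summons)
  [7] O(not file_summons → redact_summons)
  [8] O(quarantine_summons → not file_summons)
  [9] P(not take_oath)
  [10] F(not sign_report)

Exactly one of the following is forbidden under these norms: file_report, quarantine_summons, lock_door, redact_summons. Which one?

file_report

By case analysis on quarantine_summons: premise 8 gives O(quarantine_summons → not file_summons) and premise 6 gives O(not quarantine_summons → not file_summons), so O(not file_summons) either way.
Premise 7 is O(not file_summons → redact_summons); since O(not file_summons), deontic closure gives O(redact_summons).
Premise 3, O(log_ledger → not redact_summons), contraposes to O(redact_summons → not log_ledger); with O(redact_summons) we get O(not log_ledger).
Premise 1 is O(not lock_door → log_ledger); contrapositively O(not log_ledger → lock_door). Since O(not log_ledger) holds, K gives O(lock_door).
Premise 4, O(not waive_report → not lock_door), contraposes to O(lock_door → waive_report); with O(lock_door) we get O(waive_report).
Premise 2, O(file_report → not waive_report), contraposes to O(waive_report → not file_report); with O(waive_report) we get O(not file_report).
So O(not file_report) holds, i.e. file_report is forbidden. None of the other listed options is forbidden under the premises.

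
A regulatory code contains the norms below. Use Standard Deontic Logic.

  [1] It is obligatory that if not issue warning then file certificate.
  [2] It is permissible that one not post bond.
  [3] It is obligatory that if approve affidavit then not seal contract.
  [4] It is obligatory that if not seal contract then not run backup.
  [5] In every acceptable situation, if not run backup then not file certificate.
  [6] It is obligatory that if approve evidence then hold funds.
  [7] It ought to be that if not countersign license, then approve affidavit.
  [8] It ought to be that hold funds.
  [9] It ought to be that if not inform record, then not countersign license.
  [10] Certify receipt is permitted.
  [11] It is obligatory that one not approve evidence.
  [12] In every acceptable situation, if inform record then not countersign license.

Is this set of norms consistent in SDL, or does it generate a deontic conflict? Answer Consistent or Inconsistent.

Premise 6 is O(approve_evidence → hold_funds); even if O(hold_funds) held, inferring O(approve_evidence) would be affirming the consequent — invalid.
So O(approve_evidence) is not derivable, and the apparent clash with O(¬approve_evidence) does not arise.
A world satisfying every obligation exists (e.g. approve_affidavit=true, approve_evidence=false, certify_receipt=false, countersign_license=false, file_certificate=false, hold_funds=true, inform_record=false, issue_warning=true, post_bond=false, run_backup=false, seal_contract=false); no atom is both obligatory and forbidden, so the set is consistent.

Consistent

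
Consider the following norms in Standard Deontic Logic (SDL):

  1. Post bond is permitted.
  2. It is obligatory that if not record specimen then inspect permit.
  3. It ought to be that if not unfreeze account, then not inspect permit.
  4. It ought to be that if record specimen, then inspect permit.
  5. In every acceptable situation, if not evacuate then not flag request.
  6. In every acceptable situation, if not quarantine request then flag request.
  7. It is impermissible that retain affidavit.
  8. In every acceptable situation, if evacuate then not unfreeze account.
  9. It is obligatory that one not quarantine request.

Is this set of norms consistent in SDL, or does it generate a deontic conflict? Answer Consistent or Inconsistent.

Inconsistent

By case analysis on ¬record_specimen: premise 2 gives O(¬record_specimen → inspect_permit) and premise 4 gives O(record_specimen → inspect_permit), so O(inspect_permit) either way.
The contrapositive of premise 3 (O(¬unfreeze_account → ¬inspect_permit)) is O(inspect_permit → unfreeze_account), and O(inspect_permit) is already established, so O(unfreeze_account).
Premise 8, O(evacuate → ¬unfreeze_account), contraposes to O(unfreeze_account → ¬evacuate); with O(unfreeze_account) we get O(¬evacuate).
Applying K to premise 5 (O(¬evacuate → ¬flag_request)) and O(¬evacuate) yields O(¬flag_request).
Premise 6, O(¬quarantine_request → flag_request), contraposes to O(¬flag_request → quarantine_request); with O(¬flag_request) we get O(quarantine_request).
However, premise 9 gives O(¬quarantine_request).
We now have both O(quarantine_request) and O(¬quarantine_request) — quarantine_request is simultaneously obligatory and forbidden, violating the D-axiom.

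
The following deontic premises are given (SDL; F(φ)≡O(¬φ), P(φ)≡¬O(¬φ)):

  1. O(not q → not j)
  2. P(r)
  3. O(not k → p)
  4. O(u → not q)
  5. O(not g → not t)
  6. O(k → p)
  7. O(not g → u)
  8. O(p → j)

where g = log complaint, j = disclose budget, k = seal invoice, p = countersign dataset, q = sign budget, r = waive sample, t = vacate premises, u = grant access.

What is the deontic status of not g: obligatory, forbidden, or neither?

Premises 6 and 3 cover both cases: O(k → p) and O(not k → p). Since k ∨ not k is a tautology, O(p) follows.
Applying K to premise 8 (O(p → j)) and O(p) yields O(j).
Premise 1 is O(not q → not j); contrapositively O(j → q). Since O(j) holds, K gives O(q).
The contrapositive of premise 4 (O(u → not q)) is O(q → not u), and O(q) is already established, so O(not u).
Premise 7 is O(not g → u); contrapositively O(not u → g). Since O(not u) holds, K gives O(g).
Premises 2, 5 do not contribute to this derivation.
Thus O(g), which is F(not g): not g is forbidden.

Forbidden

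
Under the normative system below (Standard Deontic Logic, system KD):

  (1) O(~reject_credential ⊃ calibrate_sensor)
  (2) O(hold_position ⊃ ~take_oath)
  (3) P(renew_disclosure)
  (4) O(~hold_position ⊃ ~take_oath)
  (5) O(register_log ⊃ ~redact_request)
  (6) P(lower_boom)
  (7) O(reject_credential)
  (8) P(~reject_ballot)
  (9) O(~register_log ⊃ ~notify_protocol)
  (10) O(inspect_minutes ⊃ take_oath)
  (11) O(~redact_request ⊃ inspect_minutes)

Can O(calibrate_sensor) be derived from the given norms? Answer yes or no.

Premise 1 is O(~reject_credential ⊃ calibrate_sensor), but O(~reject_credential) is not derivable from the premises, so it does not yield O(calibrate_sensor).
No other premise forces O(calibrate_sensor). An ideal world satisfying every premise can still have calibrate_sensor false, so O(calibrate_sensor) is not derivable.

No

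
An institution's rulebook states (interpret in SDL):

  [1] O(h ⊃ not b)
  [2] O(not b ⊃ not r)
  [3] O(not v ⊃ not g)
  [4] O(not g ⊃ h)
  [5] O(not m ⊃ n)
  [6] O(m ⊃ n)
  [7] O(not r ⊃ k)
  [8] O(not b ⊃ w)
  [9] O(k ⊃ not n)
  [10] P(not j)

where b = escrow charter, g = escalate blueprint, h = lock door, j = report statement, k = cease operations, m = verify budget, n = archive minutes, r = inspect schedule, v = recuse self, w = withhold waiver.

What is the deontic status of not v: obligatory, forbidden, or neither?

Forbidden

Premises 6 and 5 are O(m ⊃ n) and O(not m ⊃ n); every ideal world satisfies m or not m, so in either case n holds — hence O(n).
The contrapositive of premise 9 (O(k ⊃ not n)) is O(n ⊃ not k), and O(n) is already established, so O(not k).
Premise 7, O(not r ⊃ k), contraposes to O(not k ⊃ r); with O(not k) we get O(r).
Premise 2, O(not b ⊃ not r), contraposes to O(r ⊃ b); with O(r) we get O(b).
The contrapositive of premise 1 (O(h ⊃ not b)) is O(b ⊃ not h), and O(b) is already established, so O(not h).
Premise 4, O(not g ⊃ h), contraposes to O(not h ⊃ g); with O(not h) we get O(g).
Premise 3 is O(not v ⊃ not g); contrapositively O(g ⊃ v). Since O(g) holds, K gives O(v).
Premises 8, 10 do not contribute to this derivation.
Thus O(v), which is F(not v): not v is forbidden.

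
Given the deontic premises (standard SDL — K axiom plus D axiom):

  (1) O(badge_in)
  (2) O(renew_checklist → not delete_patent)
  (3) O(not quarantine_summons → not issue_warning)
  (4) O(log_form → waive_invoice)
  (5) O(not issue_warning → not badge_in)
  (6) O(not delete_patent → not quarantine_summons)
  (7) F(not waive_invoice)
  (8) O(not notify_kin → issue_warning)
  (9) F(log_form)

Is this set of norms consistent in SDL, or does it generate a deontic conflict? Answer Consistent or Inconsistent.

Consistent

Premise 4 is O(log_form → waive_invoice); even if O(waive_invoice) held, inferring O(log_form) would be affirming the consequent — invalid.
So O(log_form) is not derivable, and the apparent clash with O(not log_form) does not arise.
A world satisfying every obligation exists (e.g. badge_in=true, delete_patent=true, issue_warning=true, log_form=false, notify_kin=false, quarantine_summons=true, renew_checklist=false, waive_invoice=true); no atom is both obligatory and forbidden, so the set is consistent.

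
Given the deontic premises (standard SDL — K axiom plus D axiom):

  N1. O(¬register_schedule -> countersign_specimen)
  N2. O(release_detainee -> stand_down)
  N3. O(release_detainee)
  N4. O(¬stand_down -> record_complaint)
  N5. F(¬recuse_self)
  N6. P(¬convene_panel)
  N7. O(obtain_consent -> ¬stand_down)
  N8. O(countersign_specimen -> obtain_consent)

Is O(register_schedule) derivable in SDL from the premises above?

Yes

Premise 3 states O(release_detainee) outright.
From O(release_detainee) and premise 2, O(release_detainee -> stand_down), we obtain O(stand_down).
Premise 7 is O(obtain_consent -> ¬stand_down); contrapositively O(stand_down -> ¬obtain_consent). Since O(stand_down) holds, K gives O(¬obtain_consent).
Premise 8, O(countersign_specimen -> obtain_consent), contraposes to O(¬obtain_consent -> ¬countersign_specimen); with O(¬obtain_consent) we get O(¬countersign_specimen).
The contrapositive of premise 1 (O(¬register_schedule -> countersign_specimen)) is O(¬countersign_specimen -> register_schedule), and O(¬countersign_specimen) is already established, so O(register_schedule).
Premises 4, 5, 6 do not contribute to this derivation.
So O(register_schedule) follows.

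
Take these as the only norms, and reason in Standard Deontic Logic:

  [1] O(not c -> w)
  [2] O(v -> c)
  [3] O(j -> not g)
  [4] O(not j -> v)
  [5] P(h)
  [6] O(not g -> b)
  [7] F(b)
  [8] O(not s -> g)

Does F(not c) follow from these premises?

Yes

Premise 7 is F(b), i.e. O(not b).
The contrapositive of premise 6 (O(not g -> b)) is O(not b -> g), and O(not b) is already established, so O(g).
Premise 3 is O(j -> not g); contrapositively O(g -> not j). Since O(g) holds, K gives O(not j).
Premise 4 is O(not j -> v); since O(not j), deontic closure gives O(v).
Applying K to premise 2 (O(v -> c)) and O(v) yields O(c).
Premises 1, 5, 8 do not contribute to this derivation.
So O(c) holds, i.e. F(not c). The claim follows.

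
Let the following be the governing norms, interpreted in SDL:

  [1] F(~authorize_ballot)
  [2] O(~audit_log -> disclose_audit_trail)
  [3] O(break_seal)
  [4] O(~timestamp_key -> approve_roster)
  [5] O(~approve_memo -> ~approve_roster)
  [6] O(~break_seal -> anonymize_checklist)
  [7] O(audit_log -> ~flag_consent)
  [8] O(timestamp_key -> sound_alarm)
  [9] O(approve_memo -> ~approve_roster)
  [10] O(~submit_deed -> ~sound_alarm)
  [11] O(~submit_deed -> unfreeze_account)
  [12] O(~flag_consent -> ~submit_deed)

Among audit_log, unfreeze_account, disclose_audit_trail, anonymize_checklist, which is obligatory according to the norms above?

Premises 5 and 9 are O(~approve_memo -> ~approve_roster) and O(approve_memo -> ~approve_roster); every ideal world satisfies ~approve_memo or approve_memo, so in either case ~approve_roster holds — hence O(~approve_roster).
The contrapositive of premise 4 (O(~timestamp_key -> approve_roster)) is O(~approve_roster -> timestamp_key), and O(~approve_roster) is already established, so O(timestamp_key).
From O(timestamp_key) and premise 8, O(timestamp_key -> sound_alarm), we obtain O(sound_alarm).
Premise 10, O(~submit_deed -> ~sound_alarm), contraposes to O(sound_alarm -> submit_deed); with O(sound_alarm) we get O(submit_deed).
Premise 12, O(~flag_consent -> ~submit_deed), contraposes to O(submit_deed -> flag_consent); with O(submit_deed) we get O(flag_consent).
The contrapositive of premise 7 (O(audit_log -> ~flag_consent)) is O(flag_consent -> ~audit_log), and O(flag_consent) is already established, so O(~audit_log).
Applying K to premise 2 (O(~audit_log -> disclose_audit_trail)) and O(~audit_log) yields O(disclose_audit_trail).
So O(disclose_audit_trail) holds — disclose_audit_trail is obligatory. None of the other listed options is made obligatory by any chain of premises.

disclose_audit_trail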